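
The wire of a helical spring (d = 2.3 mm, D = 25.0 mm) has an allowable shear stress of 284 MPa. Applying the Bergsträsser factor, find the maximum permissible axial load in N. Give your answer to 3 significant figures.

48.3 N

C = D/d = 25.0/2.3 = 10.8696
K_B = (4C+2)/(4C−3) = 45.478/40.478 = 1.1235
τ_max = K·8FD/(πd³) → F_max = τ_allow·πd³/(8DK)
F_max = 284·π·2.3³/(8·25.0·1.1235) = 10856/224.7 = 48.31 N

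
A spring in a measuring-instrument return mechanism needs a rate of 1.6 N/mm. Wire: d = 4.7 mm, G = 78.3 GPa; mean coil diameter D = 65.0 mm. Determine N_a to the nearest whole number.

11

N_a = Gd⁴/(8D³k) = (78.3×10³ × 4.7⁴)/(8 × 65.0³ × 1.6)
    = 3.82079e+07 / 3.5152e+06 = 10.87 → 11 coils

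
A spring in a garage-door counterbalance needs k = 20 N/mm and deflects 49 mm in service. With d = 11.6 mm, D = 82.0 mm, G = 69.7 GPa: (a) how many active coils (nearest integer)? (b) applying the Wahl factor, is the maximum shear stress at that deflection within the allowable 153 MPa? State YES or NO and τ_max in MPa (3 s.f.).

(a) 14 coils; (b) NO, τ_max = 162 MPa

N_a = Gd⁴/(8D³k) = (69.7×10³)(11.6⁴)/(8·82.0³·20) = 14.31 → N_a = 14
Actual rate k = Gd⁴/(8D³·14) = 20.436 N/mm
Working load F = kδ = 20.436·49 = 1001.4 N
C = 82.0/11.6 = 7.0690; K_W = (4C−1)/(4C−4)+0.615/C = 1.2106
τ_max = K_W·8FD/(πd³) = 1.2106·133.96 = 162.17 MPa
τ_max > 153 MPa → exceeds allowable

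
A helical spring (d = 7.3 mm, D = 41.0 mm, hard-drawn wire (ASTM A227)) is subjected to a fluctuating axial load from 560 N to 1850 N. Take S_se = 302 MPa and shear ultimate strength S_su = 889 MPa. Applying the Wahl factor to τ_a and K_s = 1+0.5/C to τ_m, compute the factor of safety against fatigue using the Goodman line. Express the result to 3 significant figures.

C = D/d = 41.0/7.3 = 5.6164; K_W = (4C−1)/(4C−4)+0.615/C = 1.2720; K_s = 1+0.5/C = 1.0890
F_a = (F_max−F_min)/2 = 645 N; F_m = (F_max+F_min)/2 = 1205 N
τ_a = K_W·8F_aD/(πd³) = 1.2720 × 173.11 = 220.19 MPa
τ_m = K_s·8F_mD/(πd³) = 1.0890 × 323.4 = 352.19 MPa
Goodman: 1/n_f = τ_a/S_se + τ_m/S_su = 220.19/302 + 352.19/889 = 0.72909 + 0.39617 = 1.1253
n_f = 1/1.1253 = 0.8887

0.889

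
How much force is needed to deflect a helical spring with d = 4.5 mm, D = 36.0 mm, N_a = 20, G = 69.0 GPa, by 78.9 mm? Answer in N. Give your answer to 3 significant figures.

299 N

k = Gd⁴/(8D³N_a) = (69.0×10³)(4.5⁴)/(8·36.0³·20) = 3.7903 N/mm
F = k·δ = 3.7903 × 78.9 = 299.05 N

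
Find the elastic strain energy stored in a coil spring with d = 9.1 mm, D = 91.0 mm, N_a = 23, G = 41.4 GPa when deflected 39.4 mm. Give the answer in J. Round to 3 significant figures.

1.59 J

k = Gd⁴/(8D³N_a) = (41.4×10³)(9.1⁴)/(8·91.0³·23) = 2.0475 N/mm
U = ½kδ² = 0.5 × 2.0475 × 39.4² = 1589.2 N·mm = 1.5892 J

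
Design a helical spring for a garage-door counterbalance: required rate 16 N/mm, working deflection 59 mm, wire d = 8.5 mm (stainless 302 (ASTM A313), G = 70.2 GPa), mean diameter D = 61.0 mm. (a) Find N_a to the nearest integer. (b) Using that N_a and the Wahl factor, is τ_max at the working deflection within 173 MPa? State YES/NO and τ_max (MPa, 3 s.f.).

(a) 13 coils; (b) NO, τ_max = 280 MPa

N_a = Gd⁴/(8D³k) = (70.2×10³)(8.5⁴)/(8·61.0³·16) = 12.61 → N_a = 13
Actual rate k = Gd⁴/(8D³·13) = 15.524 N/mm
Working load F = kδ = 15.524·59 = 915.89 N
C = 61.0/8.5 = 7.1765; K_W = (4C−1)/(4C−4)+0.615/C = 1.2071
τ_max = K_W·8FD/(πd³) = 1.2071·231.66 = 279.65 MPa
τ_max > 173 MPa → exceeds allowable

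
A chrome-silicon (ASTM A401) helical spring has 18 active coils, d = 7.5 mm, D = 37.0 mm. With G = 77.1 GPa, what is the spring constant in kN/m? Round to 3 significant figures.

33.4 kN/m

k = Gd⁴/(8D³N_a) = (77.1×10³ × 7.5⁴) / (8 × 37.0³ × 18)
  = 2.43949e+08 / 7.29403e+06 = 33.445 N/mm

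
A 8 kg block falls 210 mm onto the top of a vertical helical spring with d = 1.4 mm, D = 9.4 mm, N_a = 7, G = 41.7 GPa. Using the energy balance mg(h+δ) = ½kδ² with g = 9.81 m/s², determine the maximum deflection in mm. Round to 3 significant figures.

k = Gd⁴/(8D³N_a) = (41.7×10³)(1.4⁴)/(8·9.4³·7) = 3.4441 N/mm
W = mg = 8 × 9.81 = 78.48 N
½kδ² − Wδ − Wh = 0 → δ = (W + √(W² + 2kWh))/k
δ = (78.48 + √(6159.1 + 113523))/3.4441 = (78.48 + 345.95)/3.4441 = 123.23 mm

123 mm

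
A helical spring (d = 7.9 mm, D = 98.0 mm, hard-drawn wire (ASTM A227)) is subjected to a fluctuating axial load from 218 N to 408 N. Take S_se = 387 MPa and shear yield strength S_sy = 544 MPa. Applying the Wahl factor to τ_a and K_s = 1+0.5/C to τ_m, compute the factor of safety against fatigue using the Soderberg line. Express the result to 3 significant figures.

2.26

C = D/d = 98.0/7.9 = 12.4051; K_W = (4C−1)/(4C−4)+0.615/C = 1.1153; K_s = 1+0.5/C = 1.0403
F_a = (F_max−F_min)/2 = 95 N; F_m = (F_max+F_min)/2 = 313 N
τ_a = K_W·8F_aD/(πd³) = 1.1153 × 48.085 = 53.631 MPa
τ_m = K_s·8F_mD/(πd³) = 1.0403 × 158.43 = 164.81 MPa
Soderberg: 1/n_f = τ_a/S_se + τ_m/S_sy = 53.631/387 + 164.81/544 = 0.13858 + 0.30296 = 0.44155
n_f = 1/0.44155 = 2.265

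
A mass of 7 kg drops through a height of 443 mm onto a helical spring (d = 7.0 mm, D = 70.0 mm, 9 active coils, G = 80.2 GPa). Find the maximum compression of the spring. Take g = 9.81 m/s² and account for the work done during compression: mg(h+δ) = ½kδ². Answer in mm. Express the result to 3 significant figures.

k = Gd⁴/(8D³N_a) = (80.2×10³)(7.0⁴)/(8·70.0³·9) = 7.7972 N/mm
W = mg = 7 × 9.81 = 68.67 N
½kδ² − Wδ − Wh = 0 → δ = (W + √(W² + 2kWh))/k
δ = (68.67 + √(4715.6 + 474396))/7.7972 = (68.67 + 692.18)/7.7972 = 97.579 mm

97.6 mm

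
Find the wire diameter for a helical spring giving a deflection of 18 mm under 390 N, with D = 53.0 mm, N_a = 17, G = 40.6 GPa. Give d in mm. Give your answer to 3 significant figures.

Required rate k = F/δ = 390/18 = 21.667 N/mm
d = (8D³N_a·k / G)^(1/4) = (8·53.0³·17·21.667 / (40.6×10³))^0.25
  = (10805)^0.25 = 10.1955 mm

10.2 mm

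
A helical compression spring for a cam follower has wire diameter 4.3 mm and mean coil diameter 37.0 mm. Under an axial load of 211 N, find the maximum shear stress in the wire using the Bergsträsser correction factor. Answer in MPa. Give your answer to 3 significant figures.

Spring index C = D/d = 37.0/4.3 = 8.6047
K_B = (4C+2)/(4C−3) = 36.419/31.419 = 1.1591
τ₀ = 8FD/(πd³) = 8·211·37.0/(π·4.3³) = 62456/249.78 = 250.05 MPa
τ_max = K·τ₀ = 1.1591 × 250.05 = 289.84 MPa

290 MPa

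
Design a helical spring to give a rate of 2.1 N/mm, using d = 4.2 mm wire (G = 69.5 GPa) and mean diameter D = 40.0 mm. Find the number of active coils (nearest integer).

N_a = Gd⁴/(8D³k) = (69.5×10³ × 4.2⁴)/(8 × 40.0³ × 2.1)
    = 2.16263e+07 / 1.0752e+06 = 20.11 → 20 coils

20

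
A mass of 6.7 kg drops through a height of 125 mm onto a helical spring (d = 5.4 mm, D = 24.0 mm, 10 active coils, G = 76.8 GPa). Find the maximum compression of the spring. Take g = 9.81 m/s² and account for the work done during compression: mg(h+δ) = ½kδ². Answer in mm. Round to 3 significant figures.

17.8 mm

k = Gd⁴/(8D³N_a) = (76.8×10³)(5.4⁴)/(8·24.0³·10) = 59.049 N/mm
W = mg = 6.7 × 9.81 = 65.727 N
½kδ² − Wδ − Wh = 0 → δ = (W + √(W² + 2kWh))/k
δ = (65.727 + √(4320 + 970278))/59.049 = (65.727 + 987.22)/59.049 = 17.832 mm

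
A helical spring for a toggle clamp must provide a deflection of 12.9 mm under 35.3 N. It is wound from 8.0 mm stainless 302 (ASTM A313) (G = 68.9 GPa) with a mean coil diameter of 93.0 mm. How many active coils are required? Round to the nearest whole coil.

16

Required rate k = F/δ = 35.3/12.9 = 2.7364 N/mm
N_a = Gd⁴/(8D³k) = (68.9×10³ × 8.0⁴)/(8 × 93.0³ × 2.7364)
    = 2.82214e+08 / 1.76086e+07 = 16.03 → 16 coils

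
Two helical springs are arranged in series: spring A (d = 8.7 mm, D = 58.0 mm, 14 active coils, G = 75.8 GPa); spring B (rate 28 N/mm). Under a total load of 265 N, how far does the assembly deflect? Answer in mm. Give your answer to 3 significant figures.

22.8 mm

k_A = Gd⁴/(8D³N_a) = (75.8×10³)(8.7⁴)/(8·58.0³·14) = 19.872 N/mm
Series: 1/k_eq = 1/19.872 + 1/28 = 0.086036; k_eq = 11.623 N/mm
δ = F/k_eq = 265/11.623 = 22.8 mm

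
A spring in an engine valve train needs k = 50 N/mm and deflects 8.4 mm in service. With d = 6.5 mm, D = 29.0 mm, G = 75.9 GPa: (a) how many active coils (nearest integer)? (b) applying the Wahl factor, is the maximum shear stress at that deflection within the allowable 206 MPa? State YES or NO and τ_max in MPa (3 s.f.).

N_a = Gd⁴/(8D³k) = (75.9×10³)(6.5⁴)/(8·29.0³·50) = 13.89 → N_a = 14
Actual rate k = Gd⁴/(8D³·14) = 49.6 N/mm
Working load F = kδ = 49.6·8.4 = 416.64 N
C = 29.0/6.5 = 4.4615; K_W = (4C−1)/(4C−4)+0.615/C = 1.3545
τ_max = K_W·8FD/(πd³) = 1.3545·112.04 = 151.76 MPa
τ_max ≤ 206 MPa → acceptable

(a) 14 coils; (b) YES, τ_max = 152 MPa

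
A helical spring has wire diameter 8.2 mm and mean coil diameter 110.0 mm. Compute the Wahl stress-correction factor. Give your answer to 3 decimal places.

C = D/d = 110.0/8.2 = 13.4146
K_W = (4C−1)/(4C−4) + 0.615/C = 52.659/49.659 + 0.0458 = 1.1063

1.106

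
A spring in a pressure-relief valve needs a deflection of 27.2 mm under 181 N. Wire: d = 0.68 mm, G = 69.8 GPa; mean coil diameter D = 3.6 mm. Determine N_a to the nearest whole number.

Required rate k = F/δ = 181/27.2 = 6.6544 N/mm
N_a = Gd⁴/(8D³k) = (69.8×10³ × 0.68⁴)/(8 × 3.6³ × 6.6544)
    = 14924.2 / 2483.75 = 6.009 → 6 coils

6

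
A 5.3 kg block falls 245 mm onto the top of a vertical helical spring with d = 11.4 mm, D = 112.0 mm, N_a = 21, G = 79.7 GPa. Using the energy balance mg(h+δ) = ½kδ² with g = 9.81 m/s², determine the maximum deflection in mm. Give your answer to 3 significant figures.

76.6 mm

k = Gd⁴/(8D³N_a) = (79.7×10³)(11.4⁴)/(8·112.0³·21) = 5.7031 N/mm
W = mg = 5.3 × 9.81 = 51.993 N
½kδ² − Wδ − Wh = 0 → δ = (W + √(W² + 2kWh))/k
δ = (51.993 + √(2703.3 + 145297))/5.7031 = (51.993 + 384.71)/5.7031 = 76.572 mm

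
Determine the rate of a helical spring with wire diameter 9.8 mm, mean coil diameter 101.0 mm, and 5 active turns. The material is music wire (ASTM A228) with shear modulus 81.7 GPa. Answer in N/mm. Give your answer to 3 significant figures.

k = Gd⁴/(8D³N_a) = (81.7×10³ × 9.8⁴) / (8 × 101.0³ × 5)
  = 7.53575e+08 / 4.1212e+07 = 18.285 N/mm

18.3 N/mm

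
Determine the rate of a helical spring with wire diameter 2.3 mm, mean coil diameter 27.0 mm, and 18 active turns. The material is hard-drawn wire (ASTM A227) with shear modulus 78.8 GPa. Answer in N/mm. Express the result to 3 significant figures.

k = Gd⁴/(8D³N_a) = (78.8×10³ × 2.3⁴) / (8 × 27.0³ × 18)
  = 2.20515e+06 / 2.83435e+06 = 0.77801 N/mm

0.778 N/mm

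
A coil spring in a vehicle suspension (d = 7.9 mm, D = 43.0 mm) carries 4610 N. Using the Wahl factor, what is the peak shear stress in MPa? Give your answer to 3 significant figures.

Spring index C = D/d = 43.0/7.9 = 5.4430
K_W = (4C−1)/(4C−4) + 0.615/C = 20.772/17.772 + 0.1130 = 1.2818
τ₀ = 8FD/(πd³) = 8·4610·43.0/(π·7.9³) = 1.58584e+06/1548.9 = 1023.8 MPa
τ_max = K·τ₀ = 1.2818 × 1023.8 = 1312.3 MPa

1310 MPa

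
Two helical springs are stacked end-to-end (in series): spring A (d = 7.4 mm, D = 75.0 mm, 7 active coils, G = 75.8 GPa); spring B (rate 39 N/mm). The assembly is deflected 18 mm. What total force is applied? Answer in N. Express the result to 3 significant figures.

139 N

k_A = Gd⁴/(8D³N_a) = (75.8×10³)(7.4⁴)/(8·75.0³·7) = 9.6211 N/mm
Series: 1/k_eq = 1/9.6211 + 1/39 = 0.12958; k_eq = 7.7173 N/mm
F = k_eq·δ = 7.7173·18 = 138.91 N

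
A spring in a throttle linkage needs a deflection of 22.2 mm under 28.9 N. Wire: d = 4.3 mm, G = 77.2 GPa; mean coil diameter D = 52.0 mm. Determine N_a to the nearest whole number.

Required rate k = F/δ = 28.9/22.2 = 1.3018 N/mm
N_a = Gd⁴/(8D³k) = (77.2×10³ × 4.3⁴)/(8 × 52.0³ × 1.3018)
    = 2.63931e+07 / 1.46435e+06 = 18.02 → 18 coils

18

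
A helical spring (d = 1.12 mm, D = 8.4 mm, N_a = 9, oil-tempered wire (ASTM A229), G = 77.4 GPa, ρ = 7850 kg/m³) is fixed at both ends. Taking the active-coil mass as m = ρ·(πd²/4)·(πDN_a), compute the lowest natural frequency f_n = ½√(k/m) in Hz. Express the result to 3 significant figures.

623 Hz

k = Gd⁴/(8D³N_a) = (77.4×10³)(1.12⁴)/(8·8.4³·9) = 2.8539 N/mm = 2853.9 N/m
Wire length L = πDN_a = π·8.4·9 = 237.5 mm
m = ρ·(πd²/4)·L = 7850 × 0.9852×10⁻⁶ m² × 0.2375 m = 0.0018368 kg
f_n = ½√(k/m) = 0.5·√(2853.9/0.0018368) = 0.5·√(1.5537e+06) = 623.24 Hz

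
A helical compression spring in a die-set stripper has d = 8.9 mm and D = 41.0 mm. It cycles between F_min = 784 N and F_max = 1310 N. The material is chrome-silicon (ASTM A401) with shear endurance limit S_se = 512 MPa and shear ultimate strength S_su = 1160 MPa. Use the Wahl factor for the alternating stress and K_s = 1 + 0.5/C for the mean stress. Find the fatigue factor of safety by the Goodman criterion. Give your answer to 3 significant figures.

4.00

C = D/d = 41.0/8.9 = 4.6067; K_W = (4C−1)/(4C−4)+0.615/C = 1.3414; K_s = 1+0.5/C = 1.1085
F_a = (F_max−F_min)/2 = 263 N; F_m = (F_max+F_min)/2 = 1047 N
τ_a = K_W·8F_aD/(πd³) = 1.3414 × 38.95 = 52.25 MPa
τ_m = K_s·8F_mD/(πd³) = 1.1085 × 155.06 = 171.89 MPa
Goodman: 1/n_f = τ_a/S_se + τ_m/S_su = 52.25/512 + 171.89/1160 = 0.10205 + 0.14818 = 0.25023
n_f = 1/0.25023 = 3.996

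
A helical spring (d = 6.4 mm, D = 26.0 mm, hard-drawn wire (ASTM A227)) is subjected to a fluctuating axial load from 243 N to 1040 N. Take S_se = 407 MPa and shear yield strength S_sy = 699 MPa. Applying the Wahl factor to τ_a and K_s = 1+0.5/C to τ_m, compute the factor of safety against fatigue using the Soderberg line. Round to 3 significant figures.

1.65

C = D/d = 26.0/6.4 = 4.0625; K_W = (4C−1)/(4C−4)+0.615/C = 1.3963; K_s = 1+0.5/C = 1.1231
F_a = (F_max−F_min)/2 = 398.5 N; F_m = (F_max+F_min)/2 = 641.5 N
τ_a = K_W·8F_aD/(πd³) = 1.3963 × 100.65 = 140.53 MPa
τ_m = K_s·8F_mD/(πd³) = 1.1231 × 162.02 = 181.96 MPa
Soderberg: 1/n_f = τ_a/S_se + τ_m/S_sy = 140.53/407 + 181.96/699 = 0.34529 + 0.26032 = 0.6056
n_f = 1/0.6056 = 1.651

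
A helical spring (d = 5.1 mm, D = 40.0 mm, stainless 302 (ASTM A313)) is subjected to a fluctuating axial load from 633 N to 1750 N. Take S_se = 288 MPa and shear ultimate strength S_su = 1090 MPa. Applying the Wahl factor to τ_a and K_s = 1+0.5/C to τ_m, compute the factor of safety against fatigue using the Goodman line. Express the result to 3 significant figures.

0.376

C = D/d = 40.0/5.1 = 7.8431; K_W = (4C−1)/(4C−4)+0.615/C = 1.1880; K_s = 1+0.5/C = 1.0637
F_a = (F_max−F_min)/2 = 558.5 N; F_m = (F_max+F_min)/2 = 1191.5 N
τ_a = K_W·8F_aD/(πd³) = 1.1880 × 428.86 = 509.49 MPa
τ_m = K_s·8F_mD/(πd³) = 1.0637 × 914.92 = 973.25 MPa
Goodman: 1/n_f = τ_a/S_se + τ_m/S_su = 509.49/288 + 973.25/1090 = 1.76905 + 0.89289 = 2.6619
n_f = 1/2.6619 = 0.3757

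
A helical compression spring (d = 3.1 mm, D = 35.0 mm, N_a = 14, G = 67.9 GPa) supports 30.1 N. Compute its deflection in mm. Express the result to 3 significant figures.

23.1 mm

k = Gd⁴/(8D³N_a) = (67.9×10³)(3.1⁴)/(8·35.0³·14) = 1.3059 N/mm
δ = F/k = 30.1 / 1.3059 = 23.05 mm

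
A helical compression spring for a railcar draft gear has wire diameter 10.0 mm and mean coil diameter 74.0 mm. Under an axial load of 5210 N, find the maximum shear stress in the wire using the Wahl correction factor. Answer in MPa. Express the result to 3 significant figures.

Spring index C = D/d = 74.0/10.0 = 7.4000
K_W = (4C−1)/(4C−4) + 0.615/C = 28.600/25.600 + 0.0831 = 1.2003
τ₀ = 8FD/(πd³) = 8·5210·74.0/(π·10.0³) = 3.08432e+06/3141.6 = 981.77 MPa
τ_max = K·τ₀ = 1.2003 × 981.77 = 1178.4 MPa

1180 MPa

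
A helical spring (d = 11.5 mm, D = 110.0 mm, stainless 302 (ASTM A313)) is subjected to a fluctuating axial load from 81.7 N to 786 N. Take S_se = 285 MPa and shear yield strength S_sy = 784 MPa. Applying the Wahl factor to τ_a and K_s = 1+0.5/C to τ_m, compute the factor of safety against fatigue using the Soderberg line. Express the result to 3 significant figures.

2.71

C = D/d = 110.0/11.5 = 9.5652; K_W = (4C−1)/(4C−4)+0.615/C = 1.1519; K_s = 1+0.5/C = 1.0523
F_a = (F_max−F_min)/2 = 352.15 N; F_m = (F_max+F_min)/2 = 433.85 N
τ_a = K_W·8F_aD/(πd³) = 1.1519 × 64.859 = 74.708 MPa
τ_m = K_s·8F_mD/(πd³) = 1.0523 × 79.906 = 84.083 MPa
Soderberg: 1/n_f = τ_a/S_se + τ_m/S_sy = 74.708/285 + 84.083/784 = 0.26213 + 0.10725 = 0.36938
n_f = 1/0.36938 = 2.707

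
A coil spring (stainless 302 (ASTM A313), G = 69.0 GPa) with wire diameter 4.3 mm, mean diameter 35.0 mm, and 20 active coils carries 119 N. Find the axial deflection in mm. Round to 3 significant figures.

34.6 mm

k = Gd⁴/(8D³N_a) = (69.0×10³)(4.3⁴)/(8·35.0³·20) = 3.4387 N/mm
δ = F/k = 119 / 3.4387 = 34.606 mm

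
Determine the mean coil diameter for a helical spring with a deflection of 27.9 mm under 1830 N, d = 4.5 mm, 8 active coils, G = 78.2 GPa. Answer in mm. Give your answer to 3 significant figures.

19.7 mm

Required rate k = F/δ = 1830/27.9 = 65.591 N/mm
D = (Gd⁴/(8N_a·k))^(1/3) = (78.2×10³·4.5⁴/(8·8·65.591))^(1/3)
  = (7638.88)^(1/3) = 19.6944 mm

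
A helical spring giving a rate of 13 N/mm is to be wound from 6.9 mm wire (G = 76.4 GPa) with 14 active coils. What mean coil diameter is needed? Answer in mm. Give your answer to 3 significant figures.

D = (Gd⁴/(8N_a·k))^(1/3) = (76.4×10³·6.9⁴/(8·14·13))^(1/3)
  = (118940)^(1/3) = 49.1786 mm

49.2 mm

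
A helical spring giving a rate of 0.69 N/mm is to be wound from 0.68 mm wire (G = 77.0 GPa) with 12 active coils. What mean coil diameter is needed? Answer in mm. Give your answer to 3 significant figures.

6.29 mm

D = (Gd⁴/(8N_a·k))^(1/3) = (77.0×10³·0.68⁴/(8·12·0.69))^(1/3)
  = (248.546)^(1/3) = 6.2874 mm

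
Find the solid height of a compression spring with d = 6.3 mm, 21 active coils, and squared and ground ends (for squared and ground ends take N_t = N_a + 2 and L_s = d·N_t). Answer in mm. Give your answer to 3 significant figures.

squared and ground ends: N_t = N_a + 2 = 21 + 2 = 23
L_s = d·N_t = 6.3 × 23 = 144.9 mm

145 mm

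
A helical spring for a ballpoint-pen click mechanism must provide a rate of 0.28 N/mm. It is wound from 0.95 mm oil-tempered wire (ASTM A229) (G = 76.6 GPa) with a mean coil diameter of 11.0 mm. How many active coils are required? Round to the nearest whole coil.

N_a = Gd⁴/(8D³k) = (76.6×10³ × 0.95⁴)/(8 × 11.0³ × 0.28)
    = 62391.2 / 2981.44 = 20.93 → 21 coils

21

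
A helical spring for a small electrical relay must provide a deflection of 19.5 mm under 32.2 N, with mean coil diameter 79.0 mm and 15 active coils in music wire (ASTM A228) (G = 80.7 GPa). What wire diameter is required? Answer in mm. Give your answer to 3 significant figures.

5.90 mm

Required rate k = F/δ = 32.2/19.5 = 1.6513 N/mm
d = (8D³N_a·k / G)^(1/4) = (8·79.0³·15·1.6513 / (80.7×10³))^0.25
  = (1210.6)^0.25 = 5.8986 mm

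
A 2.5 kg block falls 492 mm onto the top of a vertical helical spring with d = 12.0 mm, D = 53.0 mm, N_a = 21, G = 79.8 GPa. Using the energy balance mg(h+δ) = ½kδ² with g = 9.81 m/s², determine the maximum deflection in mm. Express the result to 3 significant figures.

19.5 mm

k = Gd⁴/(8D³N_a) = (79.8×10³)(12.0⁴)/(8·53.0³·21) = 66.159 N/mm
W = mg = 2.5 × 9.81 = 24.525 N
½kδ² − Wδ − Wh = 0 → δ = (W + √(W² + 2kWh))/k
δ = (24.525 + √(601.48 + 1.5966e+06))/66.159 = (24.525 + 1263.8)/66.159 = 19.473 mm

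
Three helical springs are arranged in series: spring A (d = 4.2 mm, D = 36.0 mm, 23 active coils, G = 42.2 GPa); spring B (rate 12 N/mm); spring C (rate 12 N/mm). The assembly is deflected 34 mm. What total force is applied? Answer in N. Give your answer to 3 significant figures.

k_A = Gd⁴/(8D³N_a) = (42.2×10³)(4.2⁴)/(8·36.0³·23) = 1.5296 N/mm
Series: 1/k_eq = 1/1.5296 + 1/12 + 1/12 = 0.82042; k_eq = 1.2189 N/mm
F = k_eq·δ = 1.2189·34 = 41.442 N

41.4 N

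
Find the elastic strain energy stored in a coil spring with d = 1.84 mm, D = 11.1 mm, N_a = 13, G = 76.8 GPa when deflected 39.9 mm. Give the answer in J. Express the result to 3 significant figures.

4.93 J

k = Gd⁴/(8D³N_a) = (76.8×10³)(1.84⁴)/(8·11.1³·13) = 6.1891 N/mm
U = ½kδ² = 0.5 × 6.1891 × 39.9² = 4926.6 N·mm = 4.9266 J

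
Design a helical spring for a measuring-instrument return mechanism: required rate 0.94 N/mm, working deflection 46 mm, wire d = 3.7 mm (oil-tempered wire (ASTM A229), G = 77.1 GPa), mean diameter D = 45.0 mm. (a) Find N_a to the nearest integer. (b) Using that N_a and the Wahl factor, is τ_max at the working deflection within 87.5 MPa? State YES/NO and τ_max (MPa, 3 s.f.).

N_a = Gd⁴/(8D³k) = (77.1×10³)(3.7⁴)/(8·45.0³·0.94) = 21.09 → N_a = 21
Actual rate k = Gd⁴/(8D³·21) = 0.94387 N/mm
Working load F = kδ = 0.94387·46 = 43.418 N
C = 45.0/3.7 = 12.1622; K_W = (4C−1)/(4C−4)+0.615/C = 1.1178
τ_max = K_W·8FD/(πd³) = 1.1178·98.224 = 109.79 MPa
τ_max > 87.5 MPa → exceeds allowable

(a) 21 coils; (b) NO, τ_max = 110 MPa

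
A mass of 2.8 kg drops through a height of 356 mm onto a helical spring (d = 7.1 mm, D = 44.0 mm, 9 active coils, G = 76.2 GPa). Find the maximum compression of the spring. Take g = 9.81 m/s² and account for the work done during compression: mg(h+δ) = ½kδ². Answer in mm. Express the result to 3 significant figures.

25.8 mm

k = Gd⁴/(8D³N_a) = (76.2×10³)(7.1⁴)/(8·44.0³·9) = 31.572 N/mm
W = mg = 2.8 × 9.81 = 27.468 N
½kδ² − Wδ − Wh = 0 → δ = (W + √(W² + 2kWh))/k
δ = (27.468 + √(754.49 + 617454))/31.572 = (27.468 + 786.26)/31.572 = 25.774 mm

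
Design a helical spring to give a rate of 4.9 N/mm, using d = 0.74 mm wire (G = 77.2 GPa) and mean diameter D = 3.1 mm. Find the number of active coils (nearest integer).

20

N_a = Gd⁴/(8D³k) = (77.2×10³ × 0.74⁴)/(8 × 3.1³ × 4.9)
    = 23149.6 / 1167.81 = 19.82 → 20 coils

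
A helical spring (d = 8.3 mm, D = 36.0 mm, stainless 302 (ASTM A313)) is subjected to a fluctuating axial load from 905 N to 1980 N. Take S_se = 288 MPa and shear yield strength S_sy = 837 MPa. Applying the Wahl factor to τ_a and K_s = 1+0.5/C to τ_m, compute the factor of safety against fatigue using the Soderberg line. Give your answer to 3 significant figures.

C = D/d = 36.0/8.3 = 4.3373; K_W = (4C−1)/(4C−4)+0.615/C = 1.3665; K_s = 1+0.5/C = 1.1153
F_a = (F_max−F_min)/2 = 537.5 N; F_m = (F_max+F_min)/2 = 1442.5 N
τ_a = K_W·8F_aD/(πd³) = 1.3665 × 86.176 = 117.76 MPa
τ_m = K_s·8F_mD/(πd³) = 1.1153 × 231.27 = 257.93 MPa
Soderberg: 1/n_f = τ_a/S_se + τ_m/S_sy = 117.76/288 + 257.93/837 = 0.40889 + 0.30816 = 0.71706
n_f = 1/0.71706 = 1.395

1.39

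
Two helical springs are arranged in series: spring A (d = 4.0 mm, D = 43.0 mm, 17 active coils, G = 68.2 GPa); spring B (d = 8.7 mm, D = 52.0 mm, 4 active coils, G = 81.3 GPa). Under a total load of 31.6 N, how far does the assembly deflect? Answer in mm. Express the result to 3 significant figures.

19.9 mm

k_A = Gd⁴/(8D³N_a) = (68.2×10³)(4.0⁴)/(8·43.0³·17) = 1.6147 N/mm
k_B = Gd⁴/(8D³N_a) = (81.3×10³)(8.7⁴)/(8·52.0³·4) = 103.52 N/mm
Series: 1/k_eq = 1/1.6147 + 1/103.52 = 0.62899; k_eq = 1.5899 N/mm
δ = F/k_eq = 31.6/1.5899 = 19.876 mm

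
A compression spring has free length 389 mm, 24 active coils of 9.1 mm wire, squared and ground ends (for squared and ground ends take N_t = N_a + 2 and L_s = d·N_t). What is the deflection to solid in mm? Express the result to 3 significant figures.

N_t = 26; L_s = 9.1·26 = 236.6 mm
δ_solid = L₀ − L_s = 389 − 236.6 = 152.4 mm

152 mm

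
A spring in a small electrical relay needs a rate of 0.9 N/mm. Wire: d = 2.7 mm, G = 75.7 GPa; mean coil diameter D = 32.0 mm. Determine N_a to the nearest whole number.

N_a = Gd⁴/(8D³k) = (75.7×10³ × 2.7⁴)/(8 × 32.0³ × 0.9)
    = 4.02301e+06 / 235930 = 17.05 → 17 coils

17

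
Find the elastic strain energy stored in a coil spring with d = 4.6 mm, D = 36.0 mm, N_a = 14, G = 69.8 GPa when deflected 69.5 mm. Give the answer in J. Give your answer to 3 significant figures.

14.4 J

k = Gd⁴/(8D³N_a) = (69.8×10³)(4.6⁴)/(8·36.0³·14) = 5.9808 N/mm
U = ½kδ² = 0.5 × 5.9808 × 69.5² = 14444 N·mm = 14.444 J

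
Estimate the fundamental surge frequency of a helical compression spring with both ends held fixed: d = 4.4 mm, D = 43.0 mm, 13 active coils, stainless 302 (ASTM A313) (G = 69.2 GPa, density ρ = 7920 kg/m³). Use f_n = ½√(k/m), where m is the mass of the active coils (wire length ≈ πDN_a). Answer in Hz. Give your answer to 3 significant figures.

60.9 Hz

k = Gd⁴/(8D³N_a) = (69.2×10³)(4.4⁴)/(8·43.0³·13) = 3.1367 N/mm = 3136.7 N/m
Wire length L = πDN_a = π·43.0·13 = 1756.2 mm
m = ρ·(πd²/4)·L = 7920 × 15.205×10⁻⁶ m² × 1.7562 m = 0.21149 kg
f_n = ½√(k/m) = 0.5·√(3136.7/0.21149) = 0.5·√(14832) = 60.893 Hz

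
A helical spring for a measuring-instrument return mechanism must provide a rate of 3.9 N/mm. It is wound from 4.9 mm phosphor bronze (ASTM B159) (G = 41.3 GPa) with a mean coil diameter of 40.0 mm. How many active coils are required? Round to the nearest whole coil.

N_a = Gd⁴/(8D³k) = (41.3×10³ × 4.9⁴)/(8 × 40.0³ × 3.9)
    = 2.38086e+07 / 1.9968e+06 = 11.92 → 12 coils

12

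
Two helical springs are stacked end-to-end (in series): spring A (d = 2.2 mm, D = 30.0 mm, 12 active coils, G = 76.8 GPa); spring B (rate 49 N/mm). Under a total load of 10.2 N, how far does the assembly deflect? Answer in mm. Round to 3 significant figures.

14.9 mm

k_A = Gd⁴/(8D³N_a) = (76.8×10³)(2.2⁴)/(8·30.0³·12) = 0.69409 N/mm
Series: 1/k_eq = 1/0.69409 + 1/49 = 1.4611; k_eq = 0.6844 N/mm
δ = F/k_eq = 10.2/0.6844 = 14.904 mm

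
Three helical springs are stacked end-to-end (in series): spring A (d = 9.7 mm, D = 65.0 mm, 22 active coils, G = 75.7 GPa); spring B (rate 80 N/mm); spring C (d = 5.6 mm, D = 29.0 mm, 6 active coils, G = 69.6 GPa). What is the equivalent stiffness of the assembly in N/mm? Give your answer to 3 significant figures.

9.83 N/mm

k_A = Gd⁴/(8D³N_a) = (75.7×10³)(9.7⁴)/(8·65.0³·22) = 13.865 N/mm
k_C = Gd⁴/(8D³N_a) = (69.6×10³)(5.6⁴)/(8·29.0³·6) = 58.469 N/mm
Series: 1/k_eq = 1/13.865 + 1/80 + 1/58.469 = 0.10173; k_eq = 9.8304 N/mm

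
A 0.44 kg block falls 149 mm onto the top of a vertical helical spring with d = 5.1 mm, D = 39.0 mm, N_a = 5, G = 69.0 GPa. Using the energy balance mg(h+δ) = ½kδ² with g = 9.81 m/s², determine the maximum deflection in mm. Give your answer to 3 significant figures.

k = Gd⁴/(8D³N_a) = (69.0×10³)(5.1⁴)/(8·39.0³·5) = 19.673 N/mm
W = mg = 0.44 × 9.81 = 4.3164 N
½kδ² − Wδ − Wh = 0 → δ = (W + √(W² + 2kWh))/k
δ = (4.3164 + √(18.631 + 25305.4))/19.673 = (4.3164 + 159.14)/19.673 = 8.3083 mm

8.31 mm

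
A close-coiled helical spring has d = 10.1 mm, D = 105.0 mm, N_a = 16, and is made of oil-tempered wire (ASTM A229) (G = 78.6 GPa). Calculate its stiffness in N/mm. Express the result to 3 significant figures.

k = Gd⁴/(8D³N_a) = (78.6×10³ × 10.1⁴) / (8 × 105.0³ × 16)
  = 8.17915e+08 / 1.48176e+08 = 5.5199 N/mm

5.52 N/mm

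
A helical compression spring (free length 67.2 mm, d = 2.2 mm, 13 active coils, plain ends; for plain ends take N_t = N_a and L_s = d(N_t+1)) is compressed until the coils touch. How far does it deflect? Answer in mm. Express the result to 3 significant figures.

N_t = 13; L_s = 2.2·14 = 30.8 mm
δ_solid = L₀ − L_s = 67.2 − 30.8 = 36.4 mm

36.4 mm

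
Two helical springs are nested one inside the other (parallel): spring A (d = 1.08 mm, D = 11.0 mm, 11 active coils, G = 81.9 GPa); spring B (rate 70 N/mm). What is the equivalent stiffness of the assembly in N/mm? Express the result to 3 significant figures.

k_A = Gd⁴/(8D³N_a) = (81.9×10³)(1.08⁴)/(8·11.0³·11) = 0.9513 N/mm
Parallel: k_eq = 0.9513 + 70 = 70.951 N/mm

71.0 N/mm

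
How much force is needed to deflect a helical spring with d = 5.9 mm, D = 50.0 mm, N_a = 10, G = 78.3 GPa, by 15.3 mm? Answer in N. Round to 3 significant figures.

k = Gd⁴/(8D³N_a) = (78.3×10³)(5.9⁴)/(8·50.0³·10) = 9.4879 N/mm
F = k·δ = 9.4879 × 15.3 = 145.16 N

145 N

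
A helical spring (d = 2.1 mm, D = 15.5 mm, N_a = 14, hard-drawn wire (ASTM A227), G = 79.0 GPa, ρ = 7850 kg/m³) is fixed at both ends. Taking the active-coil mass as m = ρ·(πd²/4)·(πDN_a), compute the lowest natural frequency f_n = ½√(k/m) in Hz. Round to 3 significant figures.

223 Hz

k = Gd⁴/(8D³N_a) = (79.0×10³)(2.1⁴)/(8·15.5³·14) = 3.6838 N/mm = 3683.8 N/m
Wire length L = πDN_a = π·15.5·14 = 681.73 mm
m = ρ·(πd²/4)·L = 7850 × 3.4636×10⁻⁶ m² × 0.68173 m = 0.018536 kg
f_n = ½√(k/m) = 0.5·√(3683.8/0.018536) = 0.5·√(1.9874e+05) = 222.9 Hz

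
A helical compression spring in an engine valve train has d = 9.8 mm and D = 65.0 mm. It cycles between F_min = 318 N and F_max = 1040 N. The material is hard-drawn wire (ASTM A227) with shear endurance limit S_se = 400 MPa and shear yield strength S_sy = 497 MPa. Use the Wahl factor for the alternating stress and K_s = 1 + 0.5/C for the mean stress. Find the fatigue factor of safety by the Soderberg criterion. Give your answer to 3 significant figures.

C = D/d = 65.0/9.8 = 6.6327; K_W = (4C−1)/(4C−4)+0.615/C = 1.2259; K_s = 1+0.5/C = 1.0754
F_a = (F_max−F_min)/2 = 361 N; F_m = (F_max+F_min)/2 = 679 N
τ_a = K_W·8F_aD/(πd³) = 1.2259 × 63.487 = 77.827 MPa
τ_m = K_s·8F_mD/(πd³) = 1.0754 × 119.41 = 128.41 MPa
Soderberg: 1/n_f = τ_a/S_se + τ_m/S_sy = 77.827/400 + 128.41/497 = 0.19457 + 0.25838 = 0.45294
n_f = 1/0.45294 = 2.208

2.21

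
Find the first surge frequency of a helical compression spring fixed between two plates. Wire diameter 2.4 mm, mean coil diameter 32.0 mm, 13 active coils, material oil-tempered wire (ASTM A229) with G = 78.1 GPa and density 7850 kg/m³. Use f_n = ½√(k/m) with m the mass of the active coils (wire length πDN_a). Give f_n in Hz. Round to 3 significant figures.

64.0 Hz

k = Gd⁴/(8D³N_a) = (78.1×10³)(2.4⁴)/(8·32.0³·13) = 0.76035 N/mm = 760.35 N/m
Wire length L = πDN_a = π·32.0·13 = 1306.9 mm
m = ρ·(πd²/4)·L = 7850 × 4.5239×10⁻⁶ m² × 1.3069 m = 0.046411 kg
f_n = ½√(k/m) = 0.5·√(760.35/0.046411) = 0.5·√(16383) = 63.998 Hz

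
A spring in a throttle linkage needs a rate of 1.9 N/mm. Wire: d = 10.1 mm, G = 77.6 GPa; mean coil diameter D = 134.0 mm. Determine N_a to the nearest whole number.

N_a = Gd⁴/(8D³k) = (77.6×10³ × 10.1⁴)/(8 × 134.0³ × 1.9)
    = 8.07509e+08 / 3.65728e+07 = 22.08 → 22 coils

22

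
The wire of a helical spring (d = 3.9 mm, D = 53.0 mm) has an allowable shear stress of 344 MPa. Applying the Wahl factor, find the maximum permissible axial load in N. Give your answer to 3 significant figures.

137 N

C = D/d = 53.0/3.9 = 13.5897
K_W = (4C−1)/(4C−4) + 0.615/C = 53.359/50.359 + 0.0453 = 1.1048
τ_max = K·8FD/(πd³) → F_max = τ_allow·πd³/(8DK)
F_max = 344·π·3.9³/(8·53.0·1.1048) = 64107/468.45 = 136.85 N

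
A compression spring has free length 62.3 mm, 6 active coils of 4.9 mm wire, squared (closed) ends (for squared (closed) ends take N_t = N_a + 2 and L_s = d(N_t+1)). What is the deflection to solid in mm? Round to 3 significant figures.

N_t = 8; L_s = 4.9·9 = 44.1 mm
δ_solid = L₀ − L_s = 62.3 − 44.1 = 18.2 mm

18.2 mm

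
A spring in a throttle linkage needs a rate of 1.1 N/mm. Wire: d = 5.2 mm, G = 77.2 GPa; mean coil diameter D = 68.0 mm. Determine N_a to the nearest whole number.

N_a = Gd⁴/(8D³k) = (77.2×10³ × 5.2⁴)/(8 × 68.0³ × 1.1)
    = 5.64457e+07 / 2.767e+06 = 20.4 → 20 coils

20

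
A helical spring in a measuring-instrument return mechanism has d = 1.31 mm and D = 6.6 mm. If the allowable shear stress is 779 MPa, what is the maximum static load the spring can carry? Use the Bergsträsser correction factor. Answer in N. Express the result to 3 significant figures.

C = D/d = 6.6/1.31 = 5.0382
K_B = (4C+2)/(4C−3) = 22.153/17.153 = 1.2915
τ_max = K·8FD/(πd³) → F_max = τ_allow·πd³/(8DK)
F_max = 779·π·1.31³/(8·6.6·1.2915) = 5501.8/68.191 = 80.681 N

80.7 N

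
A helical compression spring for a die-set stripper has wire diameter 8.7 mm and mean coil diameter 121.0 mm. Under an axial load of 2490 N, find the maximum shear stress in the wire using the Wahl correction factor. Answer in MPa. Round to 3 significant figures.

Spring index C = D/d = 121.0/8.7 = 13.9080
K_W = (4C−1)/(4C−4) + 0.615/C = 54.632/51.632 + 0.0442 = 1.1023
τ₀ = 8FD/(πd³) = 8·2490·121.0/(π·8.7³) = 2.41032e+06/2068.7 = 1165.1 MPa
τ_max = K·τ₀ = 1.1023 × 1165.1 = 1284.3 MPa

1280 MPa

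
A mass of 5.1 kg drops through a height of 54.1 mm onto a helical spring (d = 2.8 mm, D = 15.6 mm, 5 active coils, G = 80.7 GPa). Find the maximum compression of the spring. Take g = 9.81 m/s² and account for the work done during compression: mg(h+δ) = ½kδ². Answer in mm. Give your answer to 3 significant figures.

14.5 mm

k = Gd⁴/(8D³N_a) = (80.7×10³)(2.8⁴)/(8·15.6³·5) = 32.664 N/mm
W = mg = 5.1 × 9.81 = 50.031 N
½kδ² − Wδ − Wh = 0 → δ = (W + √(W² + 2kWh))/k
δ = (50.031 + √(2503.1 + 176823))/32.664 = (50.031 + 423.47)/32.664 = 14.496 mm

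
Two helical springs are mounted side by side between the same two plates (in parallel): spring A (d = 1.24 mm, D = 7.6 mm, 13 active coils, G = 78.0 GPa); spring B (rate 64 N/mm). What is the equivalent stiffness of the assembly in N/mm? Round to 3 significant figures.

k_A = Gd⁴/(8D³N_a) = (78.0×10³)(1.24⁴)/(8·7.6³·13) = 4.0393 N/mm
Parallel: k_eq = 4.0393 + 64 = 68.039 N/mm

68.0 N/mm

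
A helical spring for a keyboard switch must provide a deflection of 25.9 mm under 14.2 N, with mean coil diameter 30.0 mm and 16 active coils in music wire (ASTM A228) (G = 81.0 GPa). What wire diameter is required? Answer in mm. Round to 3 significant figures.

Required rate k = F/δ = 14.2/25.9 = 0.54826 N/mm
d = (8D³N_a·k / G)^(1/4) = (8·30.0³·16·0.54826 / (81.0×10³))^0.25
  = (23.393)^0.25 = 2.1992 mm

2.20 mm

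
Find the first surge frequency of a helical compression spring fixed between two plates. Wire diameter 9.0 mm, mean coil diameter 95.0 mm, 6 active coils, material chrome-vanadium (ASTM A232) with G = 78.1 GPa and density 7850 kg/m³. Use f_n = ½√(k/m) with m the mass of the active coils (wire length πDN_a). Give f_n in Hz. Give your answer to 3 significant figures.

k = Gd⁴/(8D³N_a) = (78.1×10³)(9.0⁴)/(8·95.0³·6) = 12.451 N/mm = 12451 N/m
Wire length L = πDN_a = π·95.0·6 = 1790.7 mm
m = ρ·(πd²/4)·L = 7850 × 63.617×10⁻⁶ m² × 1.7907 m = 0.89427 kg
f_n = ½√(k/m) = 0.5·√(12451/0.89427) = 0.5·√(13923) = 58.998 Hz

59.0 Hz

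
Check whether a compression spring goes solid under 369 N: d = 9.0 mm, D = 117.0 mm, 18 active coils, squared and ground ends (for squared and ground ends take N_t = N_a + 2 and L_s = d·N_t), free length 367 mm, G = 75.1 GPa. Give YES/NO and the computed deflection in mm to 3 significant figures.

k = Gd⁴/(8D³N_a) = (75.1×10³)(9.0⁴)/(8·117.0³·18) = 2.1364 N/mm
N_t = 20; L_s = 9.0·20 = 180 mm; δ_solid = L₀ − L_s = 367 − 180 = 187 mm
δ = F/k = 369/2.1364 = 172.72 mm
δ < δ_solid → spring does not go solid

NO, δ = 173 mm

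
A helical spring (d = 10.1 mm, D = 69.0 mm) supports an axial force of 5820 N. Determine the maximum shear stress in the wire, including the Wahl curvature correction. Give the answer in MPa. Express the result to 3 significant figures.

1210 MPa

Spring index C = D/d = 69.0/10.1 = 6.8317
K_W = (4C−1)/(4C−4) + 0.615/C = 26.327/23.327 + 0.0900 = 1.2186
τ₀ = 8FD/(πd³) = 8·5820·69.0/(π·10.1³) = 3.21264e+06/3236.8 = 992.54 MPa
τ_max = K·τ₀ = 1.2186 × 992.54 = 1209.5 MPa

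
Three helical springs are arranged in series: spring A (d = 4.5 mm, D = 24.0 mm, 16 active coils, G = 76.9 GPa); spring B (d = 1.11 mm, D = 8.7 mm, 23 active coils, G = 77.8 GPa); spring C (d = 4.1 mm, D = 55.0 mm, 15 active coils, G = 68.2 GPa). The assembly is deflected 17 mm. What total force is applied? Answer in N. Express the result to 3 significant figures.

k_A = Gd⁴/(8D³N_a) = (76.9×10³)(4.5⁴)/(8·24.0³·16) = 17.821 N/mm
k_B = Gd⁴/(8D³N_a) = (77.8×10³)(1.11⁴)/(8·8.7³·23) = 0.97476 N/mm
k_C = Gd⁴/(8D³N_a) = (68.2×10³)(4.1⁴)/(8·55.0³·15) = 0.96527 N/mm
Series: 1/k_eq = 1/17.821 + 1/0.97476 + 1/0.96527 = 2.118; k_eq = 0.47215 N/mm
F = k_eq·δ = 0.47215·17 = 8.0265 N

8.03 N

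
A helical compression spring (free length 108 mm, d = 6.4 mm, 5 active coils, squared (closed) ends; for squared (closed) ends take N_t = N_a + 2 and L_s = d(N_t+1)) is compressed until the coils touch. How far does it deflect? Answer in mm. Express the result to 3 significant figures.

N_t = 7; L_s = 6.4·8 = 51.2 mm
δ_solid = L₀ − L_s = 108 − 51.2 = 56.8 mm

56.8 mm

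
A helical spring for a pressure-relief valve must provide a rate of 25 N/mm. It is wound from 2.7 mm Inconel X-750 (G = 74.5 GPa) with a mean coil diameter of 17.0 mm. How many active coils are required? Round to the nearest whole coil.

N_a = Gd⁴/(8D³k) = (74.5×10³ × 2.7⁴)/(8 × 17.0³ × 25)
    = 3.95924e+06 / 982600 = 4.029 → 4 coils

4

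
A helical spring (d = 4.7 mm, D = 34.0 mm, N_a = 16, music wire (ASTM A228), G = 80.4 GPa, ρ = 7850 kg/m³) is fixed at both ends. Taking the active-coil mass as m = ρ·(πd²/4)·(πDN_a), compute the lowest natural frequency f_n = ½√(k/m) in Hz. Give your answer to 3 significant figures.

k = Gd⁴/(8D³N_a) = (80.4×10³)(4.7⁴)/(8·34.0³·16) = 7.7983 N/mm = 7798.3 N/m
Wire length L = πDN_a = π·34.0·16 = 1709 mm
m = ρ·(πd²/4)·L = 7850 × 17.349×10⁻⁶ m² × 1.709 m = 0.23276 kg
f_n = ½√(k/m) = 0.5·√(7798.3/0.23276) = 0.5·√(33504) = 91.52 Hz

91.5 Hz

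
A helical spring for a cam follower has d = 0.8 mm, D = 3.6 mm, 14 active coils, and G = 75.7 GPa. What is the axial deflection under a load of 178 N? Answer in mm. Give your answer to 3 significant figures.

k = Gd⁴/(8D³N_a) = (75.7×10³)(0.8⁴)/(8·3.6³·14) = 5.9338 N/mm
δ = F/k = 178 / 5.9338 = 29.998 mm

30.0 mm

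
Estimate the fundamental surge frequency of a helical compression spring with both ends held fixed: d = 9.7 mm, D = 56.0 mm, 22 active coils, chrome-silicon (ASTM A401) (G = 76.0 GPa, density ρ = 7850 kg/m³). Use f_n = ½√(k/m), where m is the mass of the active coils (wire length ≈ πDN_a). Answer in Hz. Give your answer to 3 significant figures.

k = Gd⁴/(8D³N_a) = (76.0×10³)(9.7⁴)/(8·56.0³·22) = 21.768 N/mm = 21768 N/m
Wire length L = πDN_a = π·56.0·22 = 3870.4 mm
m = ρ·(πd²/4)·L = 7850 × 73.898×10⁻⁶ m² × 3.8704 m = 2.2452 kg
f_n = ½√(k/m) = 0.5·√(21768/2.2452) = 0.5·√(9695.3) = 49.232 Hz

49.2 Hz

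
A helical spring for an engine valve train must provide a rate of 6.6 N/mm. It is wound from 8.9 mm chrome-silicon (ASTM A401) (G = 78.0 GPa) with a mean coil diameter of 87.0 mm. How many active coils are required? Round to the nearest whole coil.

14

N_a = Gd⁴/(8D³k) = (78.0×10³ × 8.9⁴)/(8 × 87.0³ × 6.6)
    = 4.89389e+08 / 3.4769e+07 = 14.08 → 14 coils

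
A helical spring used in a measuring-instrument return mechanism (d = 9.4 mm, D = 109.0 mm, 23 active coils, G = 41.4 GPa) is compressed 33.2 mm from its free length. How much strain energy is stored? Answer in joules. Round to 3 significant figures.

k = Gd⁴/(8D³N_a) = (41.4×10³)(9.4⁴)/(8·109.0³·23) = 1.3565 N/mm
U = ½kδ² = 0.5 × 1.3565 × 33.2² = 747.59 N·mm = 0.74759 J

0.748 J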